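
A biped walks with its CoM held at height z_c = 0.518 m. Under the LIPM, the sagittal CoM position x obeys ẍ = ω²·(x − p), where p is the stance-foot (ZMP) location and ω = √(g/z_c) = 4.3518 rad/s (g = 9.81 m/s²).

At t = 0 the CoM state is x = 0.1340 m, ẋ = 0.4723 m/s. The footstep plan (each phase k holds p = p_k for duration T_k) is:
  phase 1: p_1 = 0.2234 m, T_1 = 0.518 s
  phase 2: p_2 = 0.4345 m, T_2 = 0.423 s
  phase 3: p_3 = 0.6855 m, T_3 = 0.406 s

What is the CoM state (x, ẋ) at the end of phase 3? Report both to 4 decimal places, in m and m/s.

phase 1: p=0.2234, T=0.518, ωT=2.254232, cosh=4.816465, sinh=4.711511; start (x,ẋ)=(0.134000, 0.472300) → end (x,ẋ)=(0.304147, 0.441799)
phase 2: p=0.4345, T=0.423, ωT=1.840811, cosh=3.230169, sinh=3.071480; start (x,ẋ)=(0.304147, 0.441799) → end (x,ẋ)=(0.325259, -0.315269)
phase 3: p=0.6855, T=0.406, ωT=1.766831, cosh=3.011575, sinh=2.840702; start (x,ẋ)=(0.325259, -0.315269) → end (x,ẋ)=(-0.605191, -5.402821)

x = -0.6052, ẋ = -5.4028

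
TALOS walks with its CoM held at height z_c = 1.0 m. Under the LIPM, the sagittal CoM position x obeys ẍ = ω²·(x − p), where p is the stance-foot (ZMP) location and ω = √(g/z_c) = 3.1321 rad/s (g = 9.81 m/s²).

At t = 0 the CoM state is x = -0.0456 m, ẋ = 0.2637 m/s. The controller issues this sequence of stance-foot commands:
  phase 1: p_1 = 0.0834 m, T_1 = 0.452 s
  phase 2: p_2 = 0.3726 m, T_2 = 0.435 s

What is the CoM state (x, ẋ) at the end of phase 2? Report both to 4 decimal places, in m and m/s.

phase 1: p=0.0834, T=0.452, ωT=1.415709, cosh=2.181080, sinh=1.938327; start (x,ẋ)=(-0.045600, 0.263700) → end (x,ẋ)=(-0.034766, -0.208012)
phase 2: p=0.3726, T=0.435, ωT=1.362464, cosh=2.080916, sinh=1.824887; start (x,ẋ)=(-0.034766, -0.208012) → end (x,ẋ)=(-0.596292, -2.761252)

x = -0.5963, ẋ = -2.7613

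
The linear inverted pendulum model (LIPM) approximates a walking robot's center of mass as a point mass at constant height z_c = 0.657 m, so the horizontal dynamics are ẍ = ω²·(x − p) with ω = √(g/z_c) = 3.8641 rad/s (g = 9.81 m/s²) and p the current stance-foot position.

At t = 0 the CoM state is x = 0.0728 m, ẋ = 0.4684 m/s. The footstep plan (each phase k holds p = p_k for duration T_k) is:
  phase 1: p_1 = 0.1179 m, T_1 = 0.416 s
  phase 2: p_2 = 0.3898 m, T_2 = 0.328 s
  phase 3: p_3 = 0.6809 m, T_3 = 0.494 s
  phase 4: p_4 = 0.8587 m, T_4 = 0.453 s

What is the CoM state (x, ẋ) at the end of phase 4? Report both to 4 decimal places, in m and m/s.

phase 1: p=0.1179, T=0.416, ωT=1.607466, cosh=2.595272, sinh=2.394877; start (x,ẋ)=(0.072800, 0.468400) → end (x,ẋ)=(0.291156, 0.798268)
phase 2: p=0.3898, T=0.328, ωT=1.267425, cosh=1.916625, sinh=1.635069; start (x,ẋ)=(0.291156, 0.798268) → end (x,ẋ)=(0.538519, 0.906743)
phase 3: p=0.6809, T=0.494, ωT=1.908865, cosh=3.446840, sinh=3.298591; start (x,ẋ)=(0.538519, 0.906743) → end (x,ẋ)=(0.964177, 1.310597)
phase 4: p=0.8587, T=0.453, ωT=1.750437, cosh=2.965409, sinh=2.791711; start (x,ẋ)=(0.964177, 1.310597) → end (x,ẋ)=(2.118355, 5.024285)

x = 2.1184, ẋ = 5.0243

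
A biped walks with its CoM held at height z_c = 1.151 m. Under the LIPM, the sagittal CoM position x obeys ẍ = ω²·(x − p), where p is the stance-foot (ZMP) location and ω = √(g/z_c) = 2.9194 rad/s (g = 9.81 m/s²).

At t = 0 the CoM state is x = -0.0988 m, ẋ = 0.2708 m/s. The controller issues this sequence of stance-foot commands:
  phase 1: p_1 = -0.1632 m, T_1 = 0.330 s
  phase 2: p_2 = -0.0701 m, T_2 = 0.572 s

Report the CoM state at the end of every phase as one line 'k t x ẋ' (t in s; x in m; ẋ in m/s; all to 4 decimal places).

phase 1: p=-0.1632, T=0.330, ωT=0.963402, cosh=1.501095, sinh=1.119502; start (x,ẋ)=(-0.098800, 0.270800) → end (x,ẋ)=(0.037314, 0.616973)
phase 2: p=-0.0701, T=0.572, ωT=1.669897, cosh=2.749943, sinh=2.561677; start (x,ẋ)=(0.037314, 0.616973) → end (x,ẋ)=(0.766656, 2.499944)

1 0.3300 0.0373 0.6170
2 0.9020 0.7667 2.4999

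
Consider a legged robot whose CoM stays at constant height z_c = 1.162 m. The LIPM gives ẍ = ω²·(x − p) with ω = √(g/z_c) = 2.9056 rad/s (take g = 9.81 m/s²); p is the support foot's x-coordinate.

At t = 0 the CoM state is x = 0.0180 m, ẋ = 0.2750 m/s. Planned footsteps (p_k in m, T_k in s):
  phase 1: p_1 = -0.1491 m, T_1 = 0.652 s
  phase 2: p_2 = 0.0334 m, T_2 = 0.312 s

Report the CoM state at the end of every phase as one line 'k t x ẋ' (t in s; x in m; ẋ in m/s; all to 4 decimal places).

1 0.6520 0.7265 2.5125
2 0.9640 1.9271 5.7038

phase 1: p=-0.1491, T=0.652, ωT=1.894451, cosh=3.399650, sinh=3.249249; start (x,ẋ)=(0.018000, 0.275000) → end (x,ẋ)=(0.726506, 2.512498)
phase 2: p=0.0334, T=0.312, ωT=0.906547, cosh=1.439838, sinh=1.035921; start (x,ẋ)=(0.726506, 2.512498) → end (x,ẋ)=(1.927131, 5.703820)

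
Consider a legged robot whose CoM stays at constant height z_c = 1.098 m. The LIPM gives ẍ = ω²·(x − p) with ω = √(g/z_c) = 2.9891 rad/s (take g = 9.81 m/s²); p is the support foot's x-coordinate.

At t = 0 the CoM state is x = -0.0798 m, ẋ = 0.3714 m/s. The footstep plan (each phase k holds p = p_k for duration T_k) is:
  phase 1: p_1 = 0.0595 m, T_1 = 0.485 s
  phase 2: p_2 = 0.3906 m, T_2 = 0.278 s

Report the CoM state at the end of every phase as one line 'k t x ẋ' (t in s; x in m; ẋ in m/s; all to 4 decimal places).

1 0.4850 -0.0035 -0.0034
2 0.7630 -0.1486 -1.1001

phase 1: p=0.0595, T=0.485, ωT=1.449714, cosh=2.248265, sinh=2.013628; start (x,ẋ)=(-0.079800, 0.371400) → end (x,ẋ)=(-0.003487, -0.003432)
phase 2: p=0.3906, T=0.278, ωT=0.830970, cosh=1.365585, sinh=0.929959; start (x,ẋ)=(-0.003487, -0.003432) → end (x,ẋ)=(-0.148627, -1.100146)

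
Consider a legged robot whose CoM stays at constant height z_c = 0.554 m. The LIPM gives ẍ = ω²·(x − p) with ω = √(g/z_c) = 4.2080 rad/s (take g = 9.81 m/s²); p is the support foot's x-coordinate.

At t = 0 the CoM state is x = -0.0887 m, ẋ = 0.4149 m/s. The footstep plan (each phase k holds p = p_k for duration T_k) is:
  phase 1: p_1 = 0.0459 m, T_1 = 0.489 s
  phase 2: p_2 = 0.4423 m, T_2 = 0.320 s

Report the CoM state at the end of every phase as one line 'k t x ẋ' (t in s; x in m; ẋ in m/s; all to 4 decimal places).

phase 1: p=0.0459, T=0.489, ωT=2.057712, cosh=3.977892, sinh=3.850146; start (x,ẋ)=(-0.088700, 0.414900) → end (x,ẋ)=(-0.109908, -0.530283)
phase 2: p=0.4423, T=0.320, ωT=1.346560, cosh=2.052156, sinh=1.792023; start (x,ẋ)=(-0.109908, -0.530283) → end (x,ẋ)=(-0.916744, -5.252330)

1 0.4890 -0.1099 -0.5303
2 0.8090 -0.9167 -5.2523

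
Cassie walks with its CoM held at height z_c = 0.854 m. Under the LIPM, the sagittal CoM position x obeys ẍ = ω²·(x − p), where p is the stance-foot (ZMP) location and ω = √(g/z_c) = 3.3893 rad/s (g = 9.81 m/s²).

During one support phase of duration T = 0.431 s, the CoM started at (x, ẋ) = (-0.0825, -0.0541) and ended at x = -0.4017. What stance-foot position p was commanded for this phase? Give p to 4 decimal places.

ωT = 3.3893·0.431 = 1.460788; cosh(ωT) = 2.270704, sinh(ωT) = 2.038651
x(T) = p + (x₀−p)·cosh(ωT) + (ẋ₀/ω)·sinh(ωT) ⇒ p·(1 − cosh) = x(T) − x₀·cosh − (ẋ₀/ω)·sinh
numerator   = -0.4017 − (-0.0825)·2.270704 − (-0.0541/3.3893)·2.038651 = -0.181826
denominator = 1 − 2.270704 = -1.270704
p = -0.181826 / -1.270704 = 0.1431

p = 0.1431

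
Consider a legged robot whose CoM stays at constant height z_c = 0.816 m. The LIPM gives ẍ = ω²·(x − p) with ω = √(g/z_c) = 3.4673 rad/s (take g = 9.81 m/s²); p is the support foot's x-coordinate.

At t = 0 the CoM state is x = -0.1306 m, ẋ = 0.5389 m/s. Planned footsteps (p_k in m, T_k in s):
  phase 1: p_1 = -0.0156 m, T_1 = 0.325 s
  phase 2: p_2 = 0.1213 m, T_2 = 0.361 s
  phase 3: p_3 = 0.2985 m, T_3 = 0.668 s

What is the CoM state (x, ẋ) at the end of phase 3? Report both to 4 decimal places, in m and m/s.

phase 1: p=-0.0156, T=0.325, ωT=1.126872, cosh=1.705018, sinh=1.380972; start (x,ẋ)=(-0.130600, 0.538900) → end (x,ẋ)=(0.002959, 0.368186)
phase 2: p=0.1213, T=0.361, ωT=1.251695, cosh=1.891142, sinh=1.605123; start (x,ẋ)=(0.002959, 0.368186) → end (x,ẋ)=(0.067944, 0.037669)
phase 3: p=0.2985, T=0.668, ωT=2.316156, cosh=5.117645, sinh=5.018993; start (x,ẋ)=(0.067944, 0.037669) → end (x,ẋ)=(-0.826875, -3.819433)

x = -0.8269, ẋ = -3.8194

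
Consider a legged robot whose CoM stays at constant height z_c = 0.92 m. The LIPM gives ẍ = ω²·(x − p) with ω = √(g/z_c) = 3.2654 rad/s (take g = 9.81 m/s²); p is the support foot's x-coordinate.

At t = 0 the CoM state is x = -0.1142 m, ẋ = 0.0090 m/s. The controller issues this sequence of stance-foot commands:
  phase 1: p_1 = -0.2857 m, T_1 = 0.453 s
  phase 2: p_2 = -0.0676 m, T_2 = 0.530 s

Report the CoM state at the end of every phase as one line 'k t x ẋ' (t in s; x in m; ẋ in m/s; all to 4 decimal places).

1 0.4530 0.1160 1.1861
2 0.9830 1.4597 5.0911

phase 1: p=-0.2857, T=0.453, ωT=1.479226, cosh=2.308681, sinh=2.080867; start (x,ẋ)=(-0.114200, 0.009000) → end (x,ẋ)=(0.115974, 1.186097)
phase 2: p=-0.0676, T=0.530, ωT=1.730662, cosh=2.910778, sinh=2.733611; start (x,ẋ)=(0.115974, 1.186097) → end (x,ẋ)=(1.459678, 5.091108)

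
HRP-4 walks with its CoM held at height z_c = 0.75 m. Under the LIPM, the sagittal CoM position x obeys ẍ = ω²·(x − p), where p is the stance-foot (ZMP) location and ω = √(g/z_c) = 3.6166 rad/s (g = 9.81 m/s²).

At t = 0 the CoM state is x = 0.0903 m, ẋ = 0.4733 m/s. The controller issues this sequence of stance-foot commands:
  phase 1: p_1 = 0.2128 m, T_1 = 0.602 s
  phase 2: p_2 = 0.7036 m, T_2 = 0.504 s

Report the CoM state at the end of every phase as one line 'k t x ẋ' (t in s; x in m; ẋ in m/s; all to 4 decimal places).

1 0.6020 0.2354 0.1854
2 1.1060 -0.6287 -4.5148

phase 1: p=0.2128, T=0.602, ωT=2.177193, cosh=4.467435, sinh=4.354076; start (x,ẋ)=(0.090300, 0.473300) → end (x,ẋ)=(0.235352, 0.185436)
phase 2: p=0.7036, T=0.504, ωT=1.822766, cosh=3.175267, sinh=3.013689; start (x,ẋ)=(0.235352, 0.185436) → end (x,ẋ)=(-0.628691, -4.514774)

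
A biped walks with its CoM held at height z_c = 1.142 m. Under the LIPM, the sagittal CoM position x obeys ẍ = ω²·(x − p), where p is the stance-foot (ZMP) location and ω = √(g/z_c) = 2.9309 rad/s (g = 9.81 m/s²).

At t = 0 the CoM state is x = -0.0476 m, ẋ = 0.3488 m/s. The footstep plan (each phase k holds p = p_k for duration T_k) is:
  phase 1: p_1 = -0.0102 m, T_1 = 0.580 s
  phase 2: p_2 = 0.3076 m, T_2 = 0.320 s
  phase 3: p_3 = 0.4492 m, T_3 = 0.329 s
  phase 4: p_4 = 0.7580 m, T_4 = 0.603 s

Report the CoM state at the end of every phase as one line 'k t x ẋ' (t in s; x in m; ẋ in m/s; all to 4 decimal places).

phase 1: p=-0.0102, T=0.580, ωT=1.699922, cosh=2.828109, sinh=2.645411; start (x,ẋ)=(-0.047600, 0.348800) → end (x,ẋ)=(0.198853, 0.696466)
phase 2: p=0.3076, T=0.320, ωT=0.937888, cosh=1.473017, sinh=1.081563; start (x,ẋ)=(0.198853, 0.696466) → end (x,ẋ)=(0.404425, 0.681184)
phase 3: p=0.4492, T=0.329, ωT=0.964266, cosh=1.502062, sinh=1.120800; start (x,ẋ)=(0.404425, 0.681184) → end (x,ẋ)=(0.642435, 0.876097)
phase 4: p=0.7580, T=0.603, ωT=1.767333, cosh=3.013001, sinh=2.842213; start (x,ẋ)=(0.642435, 0.876097) → end (x,ẋ)=(1.259390, 1.676998)

1 0.5800 0.1989 0.6965
2 0.9000 0.4044 0.6812
3 1.2290 0.6424 0.8761
4 1.8320 1.2594 1.6770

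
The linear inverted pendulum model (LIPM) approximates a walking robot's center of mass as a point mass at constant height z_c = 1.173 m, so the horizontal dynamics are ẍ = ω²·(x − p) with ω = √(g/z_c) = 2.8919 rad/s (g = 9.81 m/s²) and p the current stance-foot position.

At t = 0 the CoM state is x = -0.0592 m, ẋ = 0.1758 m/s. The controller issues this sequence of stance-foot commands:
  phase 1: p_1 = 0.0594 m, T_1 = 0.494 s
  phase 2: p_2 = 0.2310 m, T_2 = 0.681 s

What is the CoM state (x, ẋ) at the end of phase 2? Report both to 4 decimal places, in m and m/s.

x = -1.2632, ẋ = -4.2345

phase 1: p=0.0594, T=0.494, ωT=1.428599, cosh=2.206246, sinh=1.966601; start (x,ẋ)=(-0.059200, 0.175800) → end (x,ẋ)=(-0.082710, -0.286646)
phase 2: p=0.2310, T=0.681, ωT=1.969384, cosh=3.652901, sinh=3.513359; start (x,ẋ)=(-0.082710, -0.286646) → end (x,ẋ)=(-1.263197, -4.234471)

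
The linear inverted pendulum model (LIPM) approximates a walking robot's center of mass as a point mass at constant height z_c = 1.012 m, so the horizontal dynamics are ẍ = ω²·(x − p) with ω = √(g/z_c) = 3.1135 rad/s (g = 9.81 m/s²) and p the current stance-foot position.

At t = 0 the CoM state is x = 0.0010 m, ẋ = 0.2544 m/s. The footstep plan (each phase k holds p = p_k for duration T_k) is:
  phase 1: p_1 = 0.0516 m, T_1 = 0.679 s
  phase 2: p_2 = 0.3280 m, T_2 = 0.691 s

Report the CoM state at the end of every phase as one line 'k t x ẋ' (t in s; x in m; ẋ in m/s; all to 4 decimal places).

1 0.6790 0.1724 0.4259
2 1.3700 0.2303 -0.1982

phase 1: p=0.0516, T=0.679, ωT=2.114067, cosh=4.201299, sinh=4.080553; start (x,ẋ)=(0.001000, 0.254400) → end (x,ẋ)=(0.172431, 0.425947)
phase 2: p=0.3280, T=0.691, ωT=2.151428, cosh=4.356724, sinh=4.240406; start (x,ẋ)=(0.172431, 0.425947) → end (x,ẋ)=(0.230344, -0.198166)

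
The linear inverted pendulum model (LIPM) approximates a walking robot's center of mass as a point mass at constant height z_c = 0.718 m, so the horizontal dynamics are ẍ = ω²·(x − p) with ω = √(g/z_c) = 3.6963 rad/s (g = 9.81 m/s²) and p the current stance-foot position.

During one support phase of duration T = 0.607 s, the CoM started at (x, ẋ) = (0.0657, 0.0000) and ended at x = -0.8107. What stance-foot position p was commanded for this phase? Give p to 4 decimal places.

p = 0.2984

ωT = 3.6963·0.607 = 2.243654; cosh(ωT) = 4.766894, sinh(ωT) = 4.660824
x(T) = p + (x₀−p)·cosh(ωT) + (ẋ₀/ω)·sinh(ωT) ⇒ p·(1 − cosh) = x(T) − x₀·cosh − (ẋ₀/ω)·sinh
numerator   = -0.8107 − (0.0657)·4.766894 − (0.0000/3.6963)·4.660824 = -1.123885
denominator = 1 − 4.766894 = -3.766894
p = -1.123885 / -3.766894 = 0.2984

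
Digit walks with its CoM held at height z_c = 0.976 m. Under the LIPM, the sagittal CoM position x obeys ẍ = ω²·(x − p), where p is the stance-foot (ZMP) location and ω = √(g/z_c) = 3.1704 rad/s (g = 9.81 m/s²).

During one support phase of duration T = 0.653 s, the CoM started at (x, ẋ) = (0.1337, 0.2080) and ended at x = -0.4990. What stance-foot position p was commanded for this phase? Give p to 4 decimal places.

ωT = 3.1704·0.653 = 2.070271; cosh(ωT) = 4.026562, sinh(ωT) = 3.900411
x(T) = p + (x₀−p)·cosh(ωT) + (ẋ₀/ω)·sinh(ωT) ⇒ p·(1 − cosh) = x(T) − x₀·cosh − (ẋ₀/ω)·sinh
numerator   = -0.4990 − (0.1337)·4.026562 − (0.2080/3.1704)·3.900411 = -1.293245
denominator = 1 − 4.026562 = -3.026562
p = -1.293245 / -3.026562 = 0.4273

p = 0.4273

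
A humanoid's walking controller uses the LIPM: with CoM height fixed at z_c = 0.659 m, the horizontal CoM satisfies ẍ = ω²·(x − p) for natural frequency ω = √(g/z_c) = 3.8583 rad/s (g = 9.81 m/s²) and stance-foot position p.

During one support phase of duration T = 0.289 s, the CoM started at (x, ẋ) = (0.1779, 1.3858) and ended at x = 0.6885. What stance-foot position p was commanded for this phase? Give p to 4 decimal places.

ωT = 3.8583·0.289 = 1.115049; cosh(ωT) = 1.688808, sinh(ωT) = 1.360909
x(T) = p + (x₀−p)·cosh(ωT) + (ẋ₀/ω)·sinh(ωT) ⇒ p·(1 − cosh) = x(T) − x₀·cosh − (ẋ₀/ω)·sinh
numerator   = 0.6885 − (0.1779)·1.688808 − (1.3858/3.8583)·1.360909 = -0.100742
denominator = 1 − 1.688808 = -0.688808
p = -0.100742 / -0.688808 = 0.1463

p = 0.1463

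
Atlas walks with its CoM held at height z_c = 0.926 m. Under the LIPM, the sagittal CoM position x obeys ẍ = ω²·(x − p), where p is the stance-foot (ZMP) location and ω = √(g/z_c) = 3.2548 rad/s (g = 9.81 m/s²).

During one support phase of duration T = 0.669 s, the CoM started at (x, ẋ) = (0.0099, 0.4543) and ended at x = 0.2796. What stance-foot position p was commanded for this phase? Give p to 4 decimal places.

ωT = 3.2548·0.669 = 2.177461; cosh(ωT) = 4.468602, sinh(ωT) = 4.355273
x(T) = p + (x₀−p)·cosh(ωT) + (ẋ₀/ω)·sinh(ωT) ⇒ p·(1 − cosh) = x(T) − x₀·cosh − (ẋ₀/ω)·sinh
numerator   = 0.2796 − (0.0099)·4.468602 − (0.4543/3.2548)·4.355273 = -0.372542
denominator = 1 − 4.468602 = -3.468602
p = -0.372542 / -3.468602 = 0.1074

p = 0.1074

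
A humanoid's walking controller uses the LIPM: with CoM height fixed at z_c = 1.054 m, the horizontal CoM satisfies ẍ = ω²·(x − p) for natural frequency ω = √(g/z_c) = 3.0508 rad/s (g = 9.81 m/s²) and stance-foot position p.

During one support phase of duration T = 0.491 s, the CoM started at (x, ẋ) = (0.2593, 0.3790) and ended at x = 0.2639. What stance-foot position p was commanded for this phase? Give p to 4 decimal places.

ωT = 3.0508·0.491 = 1.497943; cosh(ωT) = 2.348034, sinh(ωT) = 2.124445
x(T) = p + (x₀−p)·cosh(ωT) + (ẋ₀/ω)·sinh(ωT) ⇒ p·(1 − cosh) = x(T) − x₀·cosh − (ẋ₀/ω)·sinh
numerator   = 0.2639 − (0.2593)·2.348034 − (0.3790/3.0508)·2.124445 = -0.608864
denominator = 1 − 2.348034 = -1.348034
p = -0.608864 / -1.348034 = 0.4517

p = 0.4517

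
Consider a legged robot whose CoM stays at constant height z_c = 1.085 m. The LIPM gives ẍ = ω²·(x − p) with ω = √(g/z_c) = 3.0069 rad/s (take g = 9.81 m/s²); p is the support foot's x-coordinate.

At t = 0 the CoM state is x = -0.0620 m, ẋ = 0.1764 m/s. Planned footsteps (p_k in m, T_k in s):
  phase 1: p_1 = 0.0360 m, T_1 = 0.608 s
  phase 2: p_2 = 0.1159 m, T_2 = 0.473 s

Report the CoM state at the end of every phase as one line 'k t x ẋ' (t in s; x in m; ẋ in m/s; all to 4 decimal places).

1 0.6080 -0.0990 -0.3301
2 1.0810 -0.5699 -1.9859

phase 1: p=0.0360, T=0.608, ωT=1.828195, cosh=3.191675, sinh=3.030971; start (x,ẋ)=(-0.062000, 0.176400) → end (x,ẋ)=(-0.098972, -0.330144)
phase 2: p=0.1159, T=0.473, ωT=1.422264, cosh=2.193832, sinh=1.952664; start (x,ẋ)=(-0.098972, -0.330144) → end (x,ẋ)=(-0.569886, -1.985893)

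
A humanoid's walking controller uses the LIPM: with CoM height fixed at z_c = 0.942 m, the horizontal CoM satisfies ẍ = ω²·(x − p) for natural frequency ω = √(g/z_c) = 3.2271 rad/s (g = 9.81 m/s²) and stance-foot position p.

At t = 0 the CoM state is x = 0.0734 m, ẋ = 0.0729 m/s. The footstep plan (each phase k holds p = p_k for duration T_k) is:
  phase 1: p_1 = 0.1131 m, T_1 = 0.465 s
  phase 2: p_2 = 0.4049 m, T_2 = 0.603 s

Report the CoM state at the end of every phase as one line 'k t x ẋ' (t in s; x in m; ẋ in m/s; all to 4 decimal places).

phase 1: p=0.1131, T=0.465, ωT=1.500602, cosh=2.353691, sinh=2.130695; start (x,ẋ)=(0.073400, 0.072900) → end (x,ẋ)=(0.067791, -0.101392)
phase 2: p=0.4049, T=0.603, ωT=1.945941, cosh=3.571535, sinh=3.428683; start (x,ẋ)=(0.067791, -0.101392) → end (x,ẋ)=(-0.906823, -4.092138)

1 0.4650 0.0678 -0.1014
2 1.0680 -0.9068 -4.0921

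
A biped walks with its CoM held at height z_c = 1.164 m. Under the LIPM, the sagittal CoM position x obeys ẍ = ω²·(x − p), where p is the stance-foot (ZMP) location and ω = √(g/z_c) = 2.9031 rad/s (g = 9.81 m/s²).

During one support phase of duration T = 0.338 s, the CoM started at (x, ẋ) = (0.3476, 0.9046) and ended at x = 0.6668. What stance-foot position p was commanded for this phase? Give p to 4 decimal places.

p = 0.4206

ωT = 2.9031·0.338 = 0.981248; cosh(ωT) = 1.521313, sinh(ωT) = 1.146470
x(T) = p + (x₀−p)·cosh(ωT) + (ẋ₀/ω)·sinh(ωT) ⇒ p·(1 − cosh) = x(T) − x₀·cosh − (ẋ₀/ω)·sinh
numerator   = 0.6668 − (0.3476)·1.521313 − (0.9046/2.9031)·1.146470 = -0.219246
denominator = 1 − 1.521313 = -0.521313
p = -0.219246 / -0.521313 = 0.4206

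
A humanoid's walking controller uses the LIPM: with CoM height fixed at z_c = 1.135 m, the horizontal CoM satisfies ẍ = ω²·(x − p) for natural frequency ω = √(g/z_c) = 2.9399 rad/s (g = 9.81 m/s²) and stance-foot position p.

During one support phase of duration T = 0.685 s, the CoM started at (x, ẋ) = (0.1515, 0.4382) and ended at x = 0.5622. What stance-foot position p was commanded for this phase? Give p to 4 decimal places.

ωT = 2.9399·0.685 = 2.013832; cosh(ωT) = 3.812722, sinh(ωT) = 3.679246
x(T) = p + (x₀−p)·cosh(ωT) + (ẋ₀/ω)·sinh(ωT) ⇒ p·(1 − cosh) = x(T) − x₀·cosh − (ẋ₀/ω)·sinh
numerator   = 0.5622 − (0.1515)·3.812722 − (0.4382/2.9399)·3.679246 = -0.563829
denominator = 1 − 3.812722 = -2.812722
p = -0.563829 / -2.812722 = 0.2005

p = 0.2005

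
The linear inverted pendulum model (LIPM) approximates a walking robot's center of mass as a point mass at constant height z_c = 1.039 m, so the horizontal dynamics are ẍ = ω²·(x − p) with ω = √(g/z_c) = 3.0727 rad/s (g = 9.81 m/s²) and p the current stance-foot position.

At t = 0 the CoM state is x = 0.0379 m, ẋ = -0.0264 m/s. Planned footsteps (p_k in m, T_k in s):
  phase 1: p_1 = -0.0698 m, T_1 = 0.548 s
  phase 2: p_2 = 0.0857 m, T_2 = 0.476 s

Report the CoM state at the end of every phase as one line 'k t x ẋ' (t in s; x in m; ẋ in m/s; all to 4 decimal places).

1 0.5480 0.2079 0.7870
2 1.0240 0.8868 2.5569

phase 1: p=-0.0698, T=0.548, ωT=1.683840, cosh=2.785928, sinh=2.600269; start (x,ẋ)=(0.037900, -0.026400) → end (x,ẋ)=(0.207904, 0.786958)
phase 2: p=0.0857, T=0.476, ωT=1.462605, cosh=2.274412, sinh=2.042780; start (x,ẋ)=(0.207904, 0.786958) → end (x,ẋ)=(0.886823, 2.556920)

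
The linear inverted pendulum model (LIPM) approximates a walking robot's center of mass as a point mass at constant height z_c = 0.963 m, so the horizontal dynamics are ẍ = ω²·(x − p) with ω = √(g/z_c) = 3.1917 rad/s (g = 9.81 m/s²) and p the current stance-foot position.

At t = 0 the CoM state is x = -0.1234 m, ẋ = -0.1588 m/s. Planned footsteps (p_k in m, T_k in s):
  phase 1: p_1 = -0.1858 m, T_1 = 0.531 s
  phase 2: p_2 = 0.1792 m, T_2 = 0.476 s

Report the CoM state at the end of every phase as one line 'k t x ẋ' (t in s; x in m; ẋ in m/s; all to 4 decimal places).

1 0.5310 -0.1411 0.0770
2 1.0070 -0.5350 -2.0389

phase 1: p=-0.1858, T=0.531, ωT=1.694793, cosh=2.814577, sinh=2.630940; start (x,ẋ)=(-0.123400, -0.158800) → end (x,ẋ)=(-0.141070, 0.077029)
phase 2: p=0.1792, T=0.476, ωT=1.519249, cosh=2.393835, sinh=2.174959; start (x,ẋ)=(-0.141070, 0.077029) → end (x,ẋ)=(-0.534984, -2.038864)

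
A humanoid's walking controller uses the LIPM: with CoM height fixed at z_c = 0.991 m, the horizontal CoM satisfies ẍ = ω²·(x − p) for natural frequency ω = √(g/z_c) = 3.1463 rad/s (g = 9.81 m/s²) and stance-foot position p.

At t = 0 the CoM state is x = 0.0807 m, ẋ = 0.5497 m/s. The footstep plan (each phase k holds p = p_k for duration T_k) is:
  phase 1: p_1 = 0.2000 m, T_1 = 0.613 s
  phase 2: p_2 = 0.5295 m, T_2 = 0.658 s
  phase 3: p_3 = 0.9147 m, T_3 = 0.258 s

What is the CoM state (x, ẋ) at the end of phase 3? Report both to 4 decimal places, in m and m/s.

phase 1: p=0.2000, T=0.613, ωT=1.928682, cosh=3.512887, sinh=3.367548; start (x,ẋ)=(0.080700, 0.549700) → end (x,ẋ)=(0.369267, 0.667013)
phase 2: p=0.5295, T=0.658, ωT=2.070265, cosh=4.026539, sinh=3.900387; start (x,ẋ)=(0.369267, 0.667013) → end (x,ẋ)=(0.711196, 0.719414)
phase 3: p=0.9147, T=0.258, ωT=0.811745, cosh=1.347959, sinh=0.903876; start (x,ẋ)=(0.711196, 0.719414) → end (x,ẋ)=(0.847060, 0.391003)

x = 0.8471, ẋ = 0.3910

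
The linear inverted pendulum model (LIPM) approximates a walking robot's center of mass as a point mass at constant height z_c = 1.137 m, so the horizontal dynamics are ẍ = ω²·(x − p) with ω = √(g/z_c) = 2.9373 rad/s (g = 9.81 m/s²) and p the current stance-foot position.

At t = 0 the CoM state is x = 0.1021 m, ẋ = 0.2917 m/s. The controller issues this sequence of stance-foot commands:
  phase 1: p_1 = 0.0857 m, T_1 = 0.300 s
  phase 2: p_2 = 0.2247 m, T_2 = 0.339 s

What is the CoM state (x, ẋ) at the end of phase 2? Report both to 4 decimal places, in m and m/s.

x = 0.3825, ẋ = 0.6518

phase 1: p=0.0857, T=0.300, ωT=0.881190, cosh=1.414030, sinh=0.999740; start (x,ẋ)=(0.102100, 0.291700) → end (x,ẋ)=(0.208173, 0.460632)
phase 2: p=0.2247, T=0.339, ωT=0.995745, cosh=1.538094, sinh=1.168646; start (x,ẋ)=(0.208173, 0.460632) → end (x,ẋ)=(0.382549, 0.651764)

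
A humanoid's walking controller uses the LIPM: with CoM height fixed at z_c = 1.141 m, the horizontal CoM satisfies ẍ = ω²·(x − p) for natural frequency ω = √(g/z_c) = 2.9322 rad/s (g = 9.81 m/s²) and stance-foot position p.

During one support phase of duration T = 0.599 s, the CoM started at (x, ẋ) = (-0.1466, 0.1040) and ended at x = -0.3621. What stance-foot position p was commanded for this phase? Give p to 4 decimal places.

ωT = 2.9322·0.599 = 1.756388; cosh(ωT) = 2.982074, sinh(ωT) = 2.809406
x(T) = p + (x₀−p)·cosh(ωT) + (ẋ₀/ω)·sinh(ωT) ⇒ p·(1 − cosh) = x(T) − x₀·cosh − (ẋ₀/ω)·sinh
numerator   = -0.3621 − (-0.1466)·2.982074 − (0.1040/2.9322)·2.809406 = -0.024573
denominator = 1 − 2.982074 = -1.982074
p = -0.024573 / -1.982074 = 0.0124

p = 0.0124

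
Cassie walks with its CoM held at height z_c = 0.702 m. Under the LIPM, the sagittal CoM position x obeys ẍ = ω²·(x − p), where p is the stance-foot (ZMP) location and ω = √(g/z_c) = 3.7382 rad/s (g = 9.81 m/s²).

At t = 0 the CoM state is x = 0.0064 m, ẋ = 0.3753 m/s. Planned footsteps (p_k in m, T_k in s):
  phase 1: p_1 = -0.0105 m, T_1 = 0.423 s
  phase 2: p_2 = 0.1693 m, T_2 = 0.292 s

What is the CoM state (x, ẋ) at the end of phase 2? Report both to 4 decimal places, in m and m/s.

phase 1: p=-0.0105, T=0.423, ωT=1.581259, cosh=2.533393, sinh=2.327677; start (x,ẋ)=(0.006400, 0.375300) → end (x,ẋ)=(0.266004, 1.097835)
phase 2: p=0.1693, T=0.292, ωT=1.091554, cosh=1.657298, sinh=1.321603; start (x,ẋ)=(0.266004, 1.097835) → end (x,ẋ)=(0.717695, 2.297195)

x = 0.7177, ẋ = 2.2972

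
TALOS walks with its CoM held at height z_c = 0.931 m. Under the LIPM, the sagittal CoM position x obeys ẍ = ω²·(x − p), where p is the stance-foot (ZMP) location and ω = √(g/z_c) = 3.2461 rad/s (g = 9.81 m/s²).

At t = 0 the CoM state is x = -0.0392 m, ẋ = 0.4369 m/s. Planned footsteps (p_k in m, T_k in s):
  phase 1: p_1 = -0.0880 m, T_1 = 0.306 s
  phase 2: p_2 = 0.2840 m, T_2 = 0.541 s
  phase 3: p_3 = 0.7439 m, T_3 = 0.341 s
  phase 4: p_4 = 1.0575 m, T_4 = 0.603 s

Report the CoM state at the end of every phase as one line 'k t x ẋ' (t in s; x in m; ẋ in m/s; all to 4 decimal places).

1 0.3060 0.1437 0.8553
2 0.8470 0.6058 1.2708
3 1.1880 1.0396 1.5281
4 1.7910 2.6261 5.3159

phase 1: p=-0.0880, T=0.306, ωT=0.993307, cosh=1.535249, sinh=1.164899; start (x,ẋ)=(-0.039200, 0.436900) → end (x,ẋ)=(0.143707, 0.855282)
phase 2: p=0.2840, T=0.541, ωT=1.756140, cosh=2.981378, sinh=2.808667; start (x,ẋ)=(0.143707, 0.855282) → end (x,ẋ)=(0.605759, 1.270832)
phase 3: p=0.7439, T=0.341, ωT=1.106920, cosh=1.677801, sinh=1.347226; start (x,ẋ)=(0.605759, 1.270832) → end (x,ẋ)=(1.039559, 1.528082)
phase 4: p=1.0575, T=0.603, ωT=1.957398, cosh=3.611053, sinh=3.469828; start (x,ẋ)=(1.039559, 1.528082) → end (x,ẋ)=(2.626117, 5.315915)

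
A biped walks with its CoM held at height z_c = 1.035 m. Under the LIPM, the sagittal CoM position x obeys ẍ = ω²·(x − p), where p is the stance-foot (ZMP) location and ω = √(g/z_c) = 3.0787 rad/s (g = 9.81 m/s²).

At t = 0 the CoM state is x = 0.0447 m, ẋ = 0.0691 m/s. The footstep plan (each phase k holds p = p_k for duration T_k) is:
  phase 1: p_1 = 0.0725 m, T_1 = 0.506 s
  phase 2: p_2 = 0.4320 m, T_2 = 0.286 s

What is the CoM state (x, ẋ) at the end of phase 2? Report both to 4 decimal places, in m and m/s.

x = -0.1090, ẋ = -1.1931

phase 1: p=0.0725, T=0.506, ωT=1.557822, cosh=2.479531, sinh=2.268937; start (x,ẋ)=(0.044700, 0.069100) → end (x,ẋ)=(0.054494, -0.022858)
phase 2: p=0.4320, T=0.286, ωT=0.880508, cosh=1.413349, sinh=0.998777; start (x,ẋ)=(0.054494, -0.022858) → end (x,ẋ)=(-0.108963, -1.193111)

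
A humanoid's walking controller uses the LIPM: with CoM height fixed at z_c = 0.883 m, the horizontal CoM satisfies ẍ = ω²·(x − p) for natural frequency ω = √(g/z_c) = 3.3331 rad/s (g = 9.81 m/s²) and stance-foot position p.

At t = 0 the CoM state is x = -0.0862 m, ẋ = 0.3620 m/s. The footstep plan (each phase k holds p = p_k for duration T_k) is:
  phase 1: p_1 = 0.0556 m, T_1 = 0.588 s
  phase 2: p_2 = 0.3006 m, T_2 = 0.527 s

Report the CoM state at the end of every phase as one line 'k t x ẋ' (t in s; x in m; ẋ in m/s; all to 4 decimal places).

1 0.5880 -0.0798 -0.3339
2 1.1150 -1.1155 -4.5588

phase 1: p=0.0556, T=0.588, ωT=1.959863, cosh=3.619615, sinh=3.478738; start (x,ẋ)=(-0.086200, 0.362000) → end (x,ẋ)=(-0.079844, -0.333867)
phase 2: p=0.3006, T=0.527, ωT=1.756544, cosh=2.982512, sinh=2.809871; start (x,ẋ)=(-0.079844, -0.333867) → end (x,ẋ)=(-1.115536, -4.558844)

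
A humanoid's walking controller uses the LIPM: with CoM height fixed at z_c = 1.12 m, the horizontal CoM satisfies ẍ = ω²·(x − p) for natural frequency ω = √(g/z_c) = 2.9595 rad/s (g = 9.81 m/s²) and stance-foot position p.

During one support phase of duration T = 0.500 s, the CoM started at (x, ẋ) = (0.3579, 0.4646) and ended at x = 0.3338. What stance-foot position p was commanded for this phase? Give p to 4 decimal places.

p = 0.6259

ωT = 2.9595·0.500 = 1.479750; cosh(ωT) = 2.309771, sinh(ωT) = 2.082076
x(T) = p + (x₀−p)·cosh(ωT) + (ẋ₀/ω)·sinh(ωT) ⇒ p·(1 − cosh) = x(T) − x₀·cosh − (ẋ₀/ω)·sinh
numerator   = 0.3338 − (0.3579)·2.309771 − (0.4646/2.9595)·2.082076 = -0.819724
denominator = 1 − 2.309771 = -1.309771
p = -0.819724 / -1.309771 = 0.6259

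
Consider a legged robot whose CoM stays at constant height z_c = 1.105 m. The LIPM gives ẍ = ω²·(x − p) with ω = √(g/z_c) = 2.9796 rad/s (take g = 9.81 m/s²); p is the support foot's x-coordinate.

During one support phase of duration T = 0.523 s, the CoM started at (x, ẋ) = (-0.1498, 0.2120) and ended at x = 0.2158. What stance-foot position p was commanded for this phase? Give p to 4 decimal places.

p = -0.2876

ωT = 2.9796·0.523 = 1.558331; cosh(ωT) = 2.480686, sinh(ωT) = 2.270199
x(T) = p + (x₀−p)·cosh(ωT) + (ẋ₀/ω)·sinh(ωT) ⇒ p·(1 − cosh) = x(T) − x₀·cosh − (ẋ₀/ω)·sinh
numerator   = 0.2158 − (-0.1498)·2.480686 − (0.2120/2.9796)·2.270199 = 0.425881
denominator = 1 − 2.480686 = -1.480686
p = 0.425881 / -1.480686 = -0.2876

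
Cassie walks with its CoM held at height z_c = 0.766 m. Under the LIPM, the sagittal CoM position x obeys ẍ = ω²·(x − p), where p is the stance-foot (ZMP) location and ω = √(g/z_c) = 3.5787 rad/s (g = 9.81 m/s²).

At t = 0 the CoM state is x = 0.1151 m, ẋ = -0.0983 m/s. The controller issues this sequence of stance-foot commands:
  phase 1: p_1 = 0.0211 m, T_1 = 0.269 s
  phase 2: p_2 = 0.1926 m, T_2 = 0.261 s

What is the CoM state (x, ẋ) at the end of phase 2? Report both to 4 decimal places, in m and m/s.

phase 1: p=0.0211, T=0.269, ωT=0.962670, cosh=1.500276, sinh=1.118404; start (x,ẋ)=(0.115100, -0.098300) → end (x,ẋ)=(0.131406, 0.228752)
phase 2: p=0.1926, T=0.261, ωT=0.934041, cosh=1.468867, sinh=1.075904; start (x,ẋ)=(0.131406, 0.228752) → end (x,ẋ)=(0.171486, 0.100386)

x = 0.1715, ẋ = 0.1004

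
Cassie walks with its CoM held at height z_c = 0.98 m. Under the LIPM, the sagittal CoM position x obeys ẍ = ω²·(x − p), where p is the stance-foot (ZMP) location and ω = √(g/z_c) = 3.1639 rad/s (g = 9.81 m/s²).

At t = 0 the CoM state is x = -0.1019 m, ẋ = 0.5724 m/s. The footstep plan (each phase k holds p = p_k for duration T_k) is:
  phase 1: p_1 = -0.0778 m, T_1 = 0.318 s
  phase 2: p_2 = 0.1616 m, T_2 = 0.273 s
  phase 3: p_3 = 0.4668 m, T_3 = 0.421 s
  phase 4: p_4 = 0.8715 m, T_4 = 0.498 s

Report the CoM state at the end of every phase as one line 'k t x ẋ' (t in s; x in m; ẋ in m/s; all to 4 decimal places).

1 0.3180 0.0992 0.7971
2 0.5910 0.3201 0.9207
3 1.0120 0.6823 1.0474
4 1.5100 1.1606 1.2551

phase 1: p=-0.0778, T=0.318, ωT=1.006120, cosh=1.550302, sinh=1.184667; start (x,ẋ)=(-0.101900, 0.572400) → end (x,ẋ)=(0.099163, 0.797062)
phase 2: p=0.1616, T=0.273, ωT=0.863745, cosh=1.396804, sinh=0.975223; start (x,ẋ)=(0.099163, 0.797062) → end (x,ẋ)=(0.320070, 0.920689)
phase 3: p=0.4668, T=0.421, ωT=1.332002, cosh=2.026284, sinh=1.762336; start (x,ẋ)=(0.320070, 0.920689) → end (x,ẋ)=(0.682319, 1.047431)
phase 4: p=0.8715, T=0.498, ωT=1.575622, cosh=2.520314, sinh=2.313435; start (x,ẋ)=(0.682319, 1.047431) → end (x,ẋ)=(1.160583, 1.255148)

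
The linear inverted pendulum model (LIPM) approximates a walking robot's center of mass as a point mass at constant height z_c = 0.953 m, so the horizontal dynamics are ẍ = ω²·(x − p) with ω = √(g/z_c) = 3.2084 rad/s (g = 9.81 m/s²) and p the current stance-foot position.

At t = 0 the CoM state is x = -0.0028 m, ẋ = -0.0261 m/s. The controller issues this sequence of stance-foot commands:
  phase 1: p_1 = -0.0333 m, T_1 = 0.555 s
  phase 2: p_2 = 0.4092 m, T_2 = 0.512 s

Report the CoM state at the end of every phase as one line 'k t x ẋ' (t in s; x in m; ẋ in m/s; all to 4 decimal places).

phase 1: p=-0.0333, T=0.555, ωT=1.780662, cosh=3.051155, sinh=2.882628; start (x,ẋ)=(-0.002800, -0.026100) → end (x,ẋ)=(0.036310, 0.202448)
phase 2: p=0.4092, T=0.512, ωT=1.642701, cosh=2.681284, sinh=2.487827; start (x,ẋ)=(0.036310, 0.202448) → end (x,ẋ)=(-0.433643, -2.433564)

1 0.5550 0.0363 0.2024
2 1.0670 -0.4336 -2.4336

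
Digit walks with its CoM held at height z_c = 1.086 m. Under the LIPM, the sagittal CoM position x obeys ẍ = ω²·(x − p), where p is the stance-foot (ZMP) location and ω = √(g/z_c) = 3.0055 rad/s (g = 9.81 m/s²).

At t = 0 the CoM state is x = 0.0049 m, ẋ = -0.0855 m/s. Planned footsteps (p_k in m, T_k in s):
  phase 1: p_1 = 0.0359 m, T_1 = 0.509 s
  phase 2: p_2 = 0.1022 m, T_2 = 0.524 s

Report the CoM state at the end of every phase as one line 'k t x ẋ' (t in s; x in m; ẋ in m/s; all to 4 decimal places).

1 0.5090 -0.1016 -0.4117
2 1.0330 -0.7277 -2.4528

phase 1: p=0.0359, T=0.509, ωT=1.529799, cosh=2.416915, sinh=2.200336; start (x,ẋ)=(0.004900, -0.085500) → end (x,ẋ)=(-0.101619, -0.411653)
phase 2: p=0.1022, T=0.524, ωT=1.574882, cosh=2.518602, sinh=2.311570; start (x,ẋ)=(-0.101619, -0.411653) → end (x,ẋ)=(-0.727747, -2.452807)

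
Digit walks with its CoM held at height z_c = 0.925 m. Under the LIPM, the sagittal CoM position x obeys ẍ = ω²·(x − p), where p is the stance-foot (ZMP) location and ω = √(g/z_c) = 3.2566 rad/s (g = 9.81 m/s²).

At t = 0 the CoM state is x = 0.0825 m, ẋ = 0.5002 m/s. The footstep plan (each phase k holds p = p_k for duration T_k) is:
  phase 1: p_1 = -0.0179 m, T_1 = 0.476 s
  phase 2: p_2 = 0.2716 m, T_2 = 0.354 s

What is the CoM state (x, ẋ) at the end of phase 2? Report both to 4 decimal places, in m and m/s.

x = 1.6610, ẋ = 4.8340

phase 1: p=-0.0179, T=0.476, ωT=1.550142, cosh=2.462178, sinh=2.249960; start (x,ẋ)=(0.082500, 0.500200) → end (x,ẋ)=(0.574887, 1.967234)
phase 2: p=0.2716, T=0.354, ωT=1.152836, cosh=1.741452, sinh=1.425712; start (x,ẋ)=(0.574887, 1.967234) → end (x,ẋ)=(1.660998, 4.833996)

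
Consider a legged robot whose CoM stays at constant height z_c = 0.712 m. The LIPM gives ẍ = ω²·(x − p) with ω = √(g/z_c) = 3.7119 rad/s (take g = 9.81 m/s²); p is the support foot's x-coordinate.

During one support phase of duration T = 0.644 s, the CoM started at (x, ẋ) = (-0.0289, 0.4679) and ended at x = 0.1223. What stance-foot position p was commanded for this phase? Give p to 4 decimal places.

ωT = 3.7119·0.644 = 2.390464; cosh(ωT) = 5.505071, sinh(ωT) = 5.413484
x(T) = p + (x₀−p)·cosh(ωT) + (ẋ₀/ω)·sinh(ωT) ⇒ p·(1 − cosh) = x(T) − x₀·cosh − (ẋ₀/ω)·sinh
numerator   = 0.1223 − (-0.0289)·5.505071 − (0.4679/3.7119)·5.413484 = -0.400995
denominator = 1 − 5.505071 = -4.505071
p = -0.400995 / -4.505071 = 0.0890

p = 0.0890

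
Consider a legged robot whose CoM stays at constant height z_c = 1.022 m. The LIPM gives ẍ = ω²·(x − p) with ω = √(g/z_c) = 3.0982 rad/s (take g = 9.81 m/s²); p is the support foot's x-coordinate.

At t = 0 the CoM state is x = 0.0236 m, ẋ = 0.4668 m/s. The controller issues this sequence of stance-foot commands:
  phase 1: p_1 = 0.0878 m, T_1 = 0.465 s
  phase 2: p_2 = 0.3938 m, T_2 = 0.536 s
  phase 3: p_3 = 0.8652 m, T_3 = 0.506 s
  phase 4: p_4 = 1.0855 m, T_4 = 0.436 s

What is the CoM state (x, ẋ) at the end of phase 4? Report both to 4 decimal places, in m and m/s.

phase 1: p=0.0878, T=0.465, ωT=1.440663, cosh=2.230133, sinh=1.993362; start (x,ẋ)=(0.023600, 0.466800) → end (x,ẋ)=(0.244962, 0.644537)
phase 2: p=0.3938, T=0.536, ωT=1.660635, cosh=2.726335, sinh=2.536317; start (x,ẋ)=(0.244962, 0.644537) → end (x,ẋ)=(0.515662, 0.587651)
phase 3: p=0.8652, T=0.506, ωT=1.567689, cosh=2.502040, sinh=2.293514; start (x,ẋ)=(0.515662, 0.587651) → end (x,ẋ)=(0.425664, -1.013408)
phase 4: p=1.0855, T=0.436, ωT=1.350815, cosh=2.059800, sinh=1.800771; start (x,ẋ)=(0.425664, -1.013408) → end (x,ẋ)=(-0.862654, -5.768740)

x = -0.8627, ẋ = -5.7687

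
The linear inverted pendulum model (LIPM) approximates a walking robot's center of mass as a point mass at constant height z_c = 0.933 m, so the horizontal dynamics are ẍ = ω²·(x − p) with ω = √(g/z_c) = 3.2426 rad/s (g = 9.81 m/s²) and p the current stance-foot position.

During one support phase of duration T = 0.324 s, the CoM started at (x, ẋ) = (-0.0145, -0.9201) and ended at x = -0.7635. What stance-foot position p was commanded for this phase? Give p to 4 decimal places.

ωT = 3.2426·0.324 = 1.050602; cosh(ωT) = 1.604550, sinh(ωT) = 1.254823
x(T) = p + (x₀−p)·cosh(ωT) + (ẋ₀/ω)·sinh(ωT) ⇒ p·(1 − cosh) = x(T) − x₀·cosh − (ẋ₀/ω)·sinh
numerator   = -0.7635 − (-0.0145)·1.604550 − (-0.9201/3.2426)·1.254823 = -0.384173
denominator = 1 − 1.604550 = -0.604550
p = -0.384173 / -0.604550 = 0.6355

p = 0.6355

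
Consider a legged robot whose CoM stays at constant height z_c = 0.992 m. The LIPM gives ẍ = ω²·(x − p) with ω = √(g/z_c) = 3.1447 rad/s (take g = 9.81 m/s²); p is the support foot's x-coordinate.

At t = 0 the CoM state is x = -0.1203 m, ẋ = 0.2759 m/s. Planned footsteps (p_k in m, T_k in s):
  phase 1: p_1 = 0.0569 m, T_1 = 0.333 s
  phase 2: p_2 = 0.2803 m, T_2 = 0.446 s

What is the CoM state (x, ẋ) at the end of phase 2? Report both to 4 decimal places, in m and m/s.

phase 1: p=0.0569, T=0.333, ωT=1.047185, cosh=1.600271, sinh=1.249347; start (x,ẋ)=(-0.120300, 0.275900) → end (x,ẋ)=(-0.117057, -0.254672)
phase 2: p=0.2803, T=0.446, ωT=1.402536, cosh=2.155735, sinh=1.909763; start (x,ẋ)=(-0.117057, -0.254672) → end (x,ẋ)=(-0.730957, -2.935384)

x = -0.7310, ẋ = -2.9354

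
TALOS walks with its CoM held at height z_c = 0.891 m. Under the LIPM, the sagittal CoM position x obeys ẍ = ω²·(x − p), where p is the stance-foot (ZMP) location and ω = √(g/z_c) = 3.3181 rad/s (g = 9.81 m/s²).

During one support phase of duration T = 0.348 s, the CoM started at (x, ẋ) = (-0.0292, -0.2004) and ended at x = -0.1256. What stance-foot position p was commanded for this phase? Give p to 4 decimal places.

ωT = 3.3181·0.348 = 1.154699; cosh(ωT) = 1.744110, sinh(ωT) = 1.428958
x(T) = p + (x₀−p)·cosh(ωT) + (ẋ₀/ω)·sinh(ωT) ⇒ p·(1 − cosh) = x(T) − x₀·cosh − (ẋ₀/ω)·sinh
numerator   = -0.1256 − (-0.0292)·1.744110 − (-0.2004/3.3181)·1.428958 = 0.011631
denominator = 1 − 1.744110 = -0.744110
p = 0.011631 / -0.744110 = -0.0156

p = -0.0156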